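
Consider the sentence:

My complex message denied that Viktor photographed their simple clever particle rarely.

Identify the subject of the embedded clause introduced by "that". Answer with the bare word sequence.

Viktor

"Viktor" is the NP that combines with the VP headed by "photographed" to form the embedded clause introduced by "that" — the subject.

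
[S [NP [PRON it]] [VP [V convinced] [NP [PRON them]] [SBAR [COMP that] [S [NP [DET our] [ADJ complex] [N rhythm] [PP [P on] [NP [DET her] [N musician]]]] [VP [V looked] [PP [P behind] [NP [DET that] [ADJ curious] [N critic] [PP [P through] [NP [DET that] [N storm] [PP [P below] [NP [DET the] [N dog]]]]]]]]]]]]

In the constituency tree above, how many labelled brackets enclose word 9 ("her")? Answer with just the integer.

Counting open brackets not yet closed at "her": [S [VP [SBAR [S [NP [PP [NP [DET = 8.

8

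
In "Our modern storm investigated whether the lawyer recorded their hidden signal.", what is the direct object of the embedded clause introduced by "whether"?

their hidden signal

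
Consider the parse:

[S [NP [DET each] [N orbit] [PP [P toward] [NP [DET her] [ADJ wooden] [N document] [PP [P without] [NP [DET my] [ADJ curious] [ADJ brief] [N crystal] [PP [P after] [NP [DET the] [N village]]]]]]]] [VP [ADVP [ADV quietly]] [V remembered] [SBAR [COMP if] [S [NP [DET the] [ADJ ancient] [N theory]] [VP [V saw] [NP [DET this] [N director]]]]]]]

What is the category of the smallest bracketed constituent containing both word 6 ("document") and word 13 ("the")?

NP

The smallest bracket enclosing both words is [NP her wooden document without my curious brief crystal after the village], so the label is NP.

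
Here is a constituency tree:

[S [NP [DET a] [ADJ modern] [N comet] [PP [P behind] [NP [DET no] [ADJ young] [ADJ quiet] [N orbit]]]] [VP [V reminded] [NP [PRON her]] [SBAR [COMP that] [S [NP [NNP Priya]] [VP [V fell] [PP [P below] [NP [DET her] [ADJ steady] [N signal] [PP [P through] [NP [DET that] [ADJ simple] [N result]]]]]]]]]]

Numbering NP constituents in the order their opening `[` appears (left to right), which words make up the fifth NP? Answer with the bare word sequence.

In left-to-right order the NP constituents are "a modern comet behind no young quiet orbit"; "no young quiet orbit"; "her"; "Priya"; "her steady signal through that simple result"; "that simple result". Number 5 is "her steady signal through that simple result".

her steady signal through that simple result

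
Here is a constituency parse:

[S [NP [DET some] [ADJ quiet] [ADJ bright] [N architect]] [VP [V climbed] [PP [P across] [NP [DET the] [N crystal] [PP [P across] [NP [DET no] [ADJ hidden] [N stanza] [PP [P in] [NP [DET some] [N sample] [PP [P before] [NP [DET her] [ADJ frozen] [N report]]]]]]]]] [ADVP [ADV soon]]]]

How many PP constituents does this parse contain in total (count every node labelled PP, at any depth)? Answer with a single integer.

4

Scanning left to right, an opening `[PP` appears at word positions 6, 9, 13, 16 — 4 in total.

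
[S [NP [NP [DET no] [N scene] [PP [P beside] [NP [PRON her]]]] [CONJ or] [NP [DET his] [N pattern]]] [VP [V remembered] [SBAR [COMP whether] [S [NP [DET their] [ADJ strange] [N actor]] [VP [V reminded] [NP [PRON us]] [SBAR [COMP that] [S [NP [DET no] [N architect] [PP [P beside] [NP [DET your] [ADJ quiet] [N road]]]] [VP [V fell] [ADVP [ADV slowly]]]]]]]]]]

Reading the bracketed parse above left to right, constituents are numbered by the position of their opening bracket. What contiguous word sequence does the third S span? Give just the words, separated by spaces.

no architect beside your quiet road fell slowly

The S opening brackets appear, in order, over: "no scene beside her or his pattern remembered whether their strange actor reminded us that no architect beside your quiet road fell slowly"; "their strange actor reminded us that no architect beside your quiet road fell slowly"; "no architect beside your quiet road fell slowly". The third one spans "no architect beside your quiet road fell slowly".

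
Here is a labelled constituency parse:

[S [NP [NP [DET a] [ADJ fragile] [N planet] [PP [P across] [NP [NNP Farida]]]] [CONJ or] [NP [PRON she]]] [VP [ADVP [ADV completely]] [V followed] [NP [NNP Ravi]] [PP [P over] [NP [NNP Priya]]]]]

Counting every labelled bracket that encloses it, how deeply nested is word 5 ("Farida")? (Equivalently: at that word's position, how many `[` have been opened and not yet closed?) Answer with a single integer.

6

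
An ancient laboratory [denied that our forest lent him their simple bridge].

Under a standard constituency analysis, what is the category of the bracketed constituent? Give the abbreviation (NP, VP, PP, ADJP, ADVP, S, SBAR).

The span is built around the verb "denied" — a verb phrase (VP).

VP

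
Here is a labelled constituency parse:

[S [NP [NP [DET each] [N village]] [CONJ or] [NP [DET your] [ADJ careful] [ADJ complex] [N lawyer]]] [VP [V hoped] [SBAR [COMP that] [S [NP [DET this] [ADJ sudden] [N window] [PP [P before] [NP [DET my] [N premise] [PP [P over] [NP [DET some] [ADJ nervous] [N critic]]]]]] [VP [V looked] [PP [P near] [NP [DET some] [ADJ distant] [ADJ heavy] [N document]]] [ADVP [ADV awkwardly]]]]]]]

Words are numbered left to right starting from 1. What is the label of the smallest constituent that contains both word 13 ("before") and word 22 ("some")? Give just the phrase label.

Word 13 lies under S → VP → SBAR → S → NP → PP → P; word 22 lies under S → VP → SBAR → S → VP → PP → NP → DET. The lowest shared node is the S.

S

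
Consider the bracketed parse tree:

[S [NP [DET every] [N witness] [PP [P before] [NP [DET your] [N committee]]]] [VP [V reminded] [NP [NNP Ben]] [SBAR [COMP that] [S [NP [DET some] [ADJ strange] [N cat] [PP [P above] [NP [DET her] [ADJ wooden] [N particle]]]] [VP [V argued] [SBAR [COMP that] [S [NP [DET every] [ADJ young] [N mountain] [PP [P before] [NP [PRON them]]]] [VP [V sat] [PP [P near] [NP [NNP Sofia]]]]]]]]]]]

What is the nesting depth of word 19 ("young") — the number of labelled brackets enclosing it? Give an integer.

Counting open brackets not yet closed at "young": [S [VP [SBAR [S [VP [SBAR [S [NP [ADJ = 9.

9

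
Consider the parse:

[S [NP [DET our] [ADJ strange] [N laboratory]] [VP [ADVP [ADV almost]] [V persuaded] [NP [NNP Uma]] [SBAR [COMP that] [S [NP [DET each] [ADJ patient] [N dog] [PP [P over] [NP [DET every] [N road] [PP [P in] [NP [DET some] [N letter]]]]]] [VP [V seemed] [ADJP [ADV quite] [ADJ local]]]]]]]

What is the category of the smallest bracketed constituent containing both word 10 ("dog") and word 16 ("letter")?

NP

The smallest bracket enclosing both words is [NP each patient dog over every road in some letter], so the label is NP.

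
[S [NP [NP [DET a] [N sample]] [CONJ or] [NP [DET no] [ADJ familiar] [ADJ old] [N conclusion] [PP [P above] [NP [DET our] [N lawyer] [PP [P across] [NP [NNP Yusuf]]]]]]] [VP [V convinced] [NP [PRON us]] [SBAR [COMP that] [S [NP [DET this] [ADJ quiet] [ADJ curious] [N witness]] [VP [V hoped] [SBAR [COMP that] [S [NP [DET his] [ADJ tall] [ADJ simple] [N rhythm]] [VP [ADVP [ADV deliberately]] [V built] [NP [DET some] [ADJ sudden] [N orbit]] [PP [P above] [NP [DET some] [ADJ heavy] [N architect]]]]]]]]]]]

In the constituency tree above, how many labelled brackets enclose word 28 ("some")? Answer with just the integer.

Path from the root down to the word: S → VP → SBAR → S → VP → SBAR → S → VP → NP → DET. That is 10 enclosing brackets.

10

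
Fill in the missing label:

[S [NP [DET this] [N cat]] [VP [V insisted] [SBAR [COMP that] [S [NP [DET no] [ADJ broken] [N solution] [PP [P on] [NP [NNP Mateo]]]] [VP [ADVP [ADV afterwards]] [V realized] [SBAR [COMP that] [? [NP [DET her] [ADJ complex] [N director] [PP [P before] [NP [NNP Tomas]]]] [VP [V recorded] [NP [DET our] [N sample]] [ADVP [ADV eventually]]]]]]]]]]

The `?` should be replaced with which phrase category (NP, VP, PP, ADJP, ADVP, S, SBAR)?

Looking at what the `?` directly dominates — NP, VP — this is a clause (S).

S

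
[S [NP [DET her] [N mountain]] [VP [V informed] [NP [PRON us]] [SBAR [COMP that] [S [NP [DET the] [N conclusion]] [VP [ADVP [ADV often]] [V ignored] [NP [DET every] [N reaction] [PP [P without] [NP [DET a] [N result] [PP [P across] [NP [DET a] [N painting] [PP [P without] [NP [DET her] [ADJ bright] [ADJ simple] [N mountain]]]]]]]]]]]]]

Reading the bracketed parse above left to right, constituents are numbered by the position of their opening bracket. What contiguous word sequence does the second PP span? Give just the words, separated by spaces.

across a painting without her bright simple mountain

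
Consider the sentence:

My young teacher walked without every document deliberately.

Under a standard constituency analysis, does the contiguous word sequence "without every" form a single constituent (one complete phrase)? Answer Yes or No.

No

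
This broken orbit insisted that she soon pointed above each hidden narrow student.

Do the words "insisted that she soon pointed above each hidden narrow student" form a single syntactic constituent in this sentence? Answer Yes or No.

Yes

"insisted that she soon pointed above each hidden narrow student" is exactly the verb phrase [VP insisted that she soon pointed above each hidden narrow student], a complete constituent.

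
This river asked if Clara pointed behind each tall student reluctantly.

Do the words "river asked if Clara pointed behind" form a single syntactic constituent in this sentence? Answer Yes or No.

No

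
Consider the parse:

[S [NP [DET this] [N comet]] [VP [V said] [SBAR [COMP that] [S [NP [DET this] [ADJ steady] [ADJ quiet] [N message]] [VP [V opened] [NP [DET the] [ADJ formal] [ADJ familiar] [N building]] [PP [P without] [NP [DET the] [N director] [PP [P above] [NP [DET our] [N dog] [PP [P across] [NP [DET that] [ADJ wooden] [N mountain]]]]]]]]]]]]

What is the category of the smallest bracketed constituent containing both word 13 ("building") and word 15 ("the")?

VP

Word 13 lies under S → VP → SBAR → S → VP → NP → N; word 15 lies under S → VP → SBAR → S → VP → PP → NP → DET. The lowest shared node is the VP.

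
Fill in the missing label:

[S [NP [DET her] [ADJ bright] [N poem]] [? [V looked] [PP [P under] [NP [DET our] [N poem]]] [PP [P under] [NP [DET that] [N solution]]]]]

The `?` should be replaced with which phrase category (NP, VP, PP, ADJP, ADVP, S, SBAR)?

VP

The `?` node immediately contains: V 'looked', PP, PP. That is the internal structure of a verb phrase, so the label is VP.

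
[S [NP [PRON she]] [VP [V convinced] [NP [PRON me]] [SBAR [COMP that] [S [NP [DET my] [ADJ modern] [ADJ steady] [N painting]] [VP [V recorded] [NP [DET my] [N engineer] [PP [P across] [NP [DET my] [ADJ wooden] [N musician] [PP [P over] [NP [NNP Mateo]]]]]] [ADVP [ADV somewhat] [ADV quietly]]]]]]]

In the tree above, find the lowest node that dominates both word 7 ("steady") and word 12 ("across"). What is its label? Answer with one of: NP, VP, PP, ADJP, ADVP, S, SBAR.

S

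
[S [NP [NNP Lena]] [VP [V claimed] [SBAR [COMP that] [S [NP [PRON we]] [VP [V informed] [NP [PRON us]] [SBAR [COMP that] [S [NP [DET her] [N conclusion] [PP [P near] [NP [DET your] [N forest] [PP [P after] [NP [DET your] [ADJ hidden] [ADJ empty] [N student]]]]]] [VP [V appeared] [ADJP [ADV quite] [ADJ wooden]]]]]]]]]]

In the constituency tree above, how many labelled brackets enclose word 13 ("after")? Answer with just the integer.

Path from the root down to the word: S → VP → SBAR → S → VP → SBAR → S → NP → PP → NP → PP → P. That is 12 enclosing brackets.

12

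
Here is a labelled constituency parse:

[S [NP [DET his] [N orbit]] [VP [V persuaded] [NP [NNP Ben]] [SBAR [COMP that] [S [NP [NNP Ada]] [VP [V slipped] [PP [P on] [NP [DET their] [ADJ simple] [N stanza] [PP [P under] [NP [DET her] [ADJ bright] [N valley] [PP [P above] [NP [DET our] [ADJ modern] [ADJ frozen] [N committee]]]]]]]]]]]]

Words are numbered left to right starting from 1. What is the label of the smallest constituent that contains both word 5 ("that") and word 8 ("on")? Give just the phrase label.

SBAR

Both words fall inside [SBAR that Ada slipped on their simple stanza under her bright valley above our modern frozen committee] (words 5–20), and no smaller constituent contains them both. Label: SBAR.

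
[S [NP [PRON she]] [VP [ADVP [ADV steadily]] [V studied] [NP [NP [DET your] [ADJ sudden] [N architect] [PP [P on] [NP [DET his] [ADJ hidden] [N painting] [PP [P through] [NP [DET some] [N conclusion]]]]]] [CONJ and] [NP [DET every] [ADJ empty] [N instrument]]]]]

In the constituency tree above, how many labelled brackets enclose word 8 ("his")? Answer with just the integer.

7

Counting open brackets not yet closed at "his": [S [VP [NP [NP [PP [NP [DET = 7.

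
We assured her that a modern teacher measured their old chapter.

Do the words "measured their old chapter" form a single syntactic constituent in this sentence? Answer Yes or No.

Yes

The sequence corresponds to a single VP node — the verb phrase "measured their old chapter".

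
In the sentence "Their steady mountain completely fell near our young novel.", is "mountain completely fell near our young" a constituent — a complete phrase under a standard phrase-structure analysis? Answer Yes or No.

No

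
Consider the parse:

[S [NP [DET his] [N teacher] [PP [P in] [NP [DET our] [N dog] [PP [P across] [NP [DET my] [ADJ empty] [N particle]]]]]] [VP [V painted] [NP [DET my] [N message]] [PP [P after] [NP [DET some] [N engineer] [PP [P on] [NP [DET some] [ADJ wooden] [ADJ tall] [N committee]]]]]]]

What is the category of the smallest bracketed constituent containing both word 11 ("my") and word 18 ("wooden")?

VP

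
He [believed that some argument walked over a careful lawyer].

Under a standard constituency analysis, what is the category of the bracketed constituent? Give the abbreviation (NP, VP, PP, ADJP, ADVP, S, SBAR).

VP

The span is built around the verb "believed" — a verb phrase (VP).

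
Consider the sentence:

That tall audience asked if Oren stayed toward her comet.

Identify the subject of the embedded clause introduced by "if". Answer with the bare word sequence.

In the embedded clause introduced by "if" the verb is "stayed"; the NP preceding it, "Oren", is the subject.

Oren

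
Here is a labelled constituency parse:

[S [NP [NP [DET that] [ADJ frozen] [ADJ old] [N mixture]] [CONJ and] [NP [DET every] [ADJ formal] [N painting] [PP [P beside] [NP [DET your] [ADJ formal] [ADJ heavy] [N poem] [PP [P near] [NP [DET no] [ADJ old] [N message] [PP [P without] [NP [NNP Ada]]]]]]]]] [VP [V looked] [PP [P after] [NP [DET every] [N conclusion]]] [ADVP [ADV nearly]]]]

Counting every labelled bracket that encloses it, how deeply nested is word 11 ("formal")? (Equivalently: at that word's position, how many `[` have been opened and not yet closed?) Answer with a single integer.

6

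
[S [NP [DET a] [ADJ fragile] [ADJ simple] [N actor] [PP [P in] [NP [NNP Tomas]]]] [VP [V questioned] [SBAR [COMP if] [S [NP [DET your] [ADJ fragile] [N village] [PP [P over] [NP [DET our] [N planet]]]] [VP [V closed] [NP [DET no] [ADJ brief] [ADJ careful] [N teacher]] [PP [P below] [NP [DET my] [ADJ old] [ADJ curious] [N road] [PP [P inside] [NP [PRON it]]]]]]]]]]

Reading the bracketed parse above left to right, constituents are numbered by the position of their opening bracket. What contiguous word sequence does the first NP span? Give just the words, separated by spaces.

a fragile simple actor in Tomas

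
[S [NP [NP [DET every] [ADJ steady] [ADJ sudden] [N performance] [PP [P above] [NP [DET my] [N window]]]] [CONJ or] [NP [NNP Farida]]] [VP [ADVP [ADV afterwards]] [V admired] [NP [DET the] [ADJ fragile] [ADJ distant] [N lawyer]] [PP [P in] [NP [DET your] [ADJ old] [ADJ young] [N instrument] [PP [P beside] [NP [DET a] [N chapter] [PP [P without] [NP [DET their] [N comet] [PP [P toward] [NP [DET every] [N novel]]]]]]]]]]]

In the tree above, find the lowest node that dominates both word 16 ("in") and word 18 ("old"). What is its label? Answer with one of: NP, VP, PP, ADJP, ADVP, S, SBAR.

PP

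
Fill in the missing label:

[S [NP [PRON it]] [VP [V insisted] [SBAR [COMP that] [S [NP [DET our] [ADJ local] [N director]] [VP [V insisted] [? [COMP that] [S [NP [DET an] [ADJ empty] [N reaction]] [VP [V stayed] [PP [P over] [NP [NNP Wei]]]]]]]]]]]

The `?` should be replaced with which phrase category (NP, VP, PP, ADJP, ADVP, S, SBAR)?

Looking at what the `?` directly dominates — COMP 'that', S — this is a subordinate clause (SBAR).

SBAR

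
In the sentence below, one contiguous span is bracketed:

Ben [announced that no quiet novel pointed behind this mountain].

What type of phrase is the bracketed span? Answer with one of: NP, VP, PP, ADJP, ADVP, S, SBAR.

VP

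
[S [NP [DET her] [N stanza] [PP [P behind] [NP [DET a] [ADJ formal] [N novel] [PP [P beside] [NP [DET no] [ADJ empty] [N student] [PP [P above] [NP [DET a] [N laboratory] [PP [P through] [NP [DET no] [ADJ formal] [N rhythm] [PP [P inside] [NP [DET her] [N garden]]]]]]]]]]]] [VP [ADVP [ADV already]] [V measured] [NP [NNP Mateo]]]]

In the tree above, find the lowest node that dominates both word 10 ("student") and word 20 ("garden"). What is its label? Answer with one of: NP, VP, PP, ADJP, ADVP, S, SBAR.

The smallest bracket enclosing both words is [NP no empty student above a laboratory through no formal rhythm inside her garden], so the label is NP.

NP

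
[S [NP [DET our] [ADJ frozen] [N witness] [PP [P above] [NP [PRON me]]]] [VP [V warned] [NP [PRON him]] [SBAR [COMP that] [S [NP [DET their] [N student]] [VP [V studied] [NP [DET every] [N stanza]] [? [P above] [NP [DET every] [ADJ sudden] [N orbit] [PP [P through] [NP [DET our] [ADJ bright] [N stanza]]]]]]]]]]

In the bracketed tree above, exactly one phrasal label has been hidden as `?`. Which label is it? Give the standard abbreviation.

PP

The `?` node immediately contains: P 'above', NP. That is the internal structure of a prepositional phrase, so the label is PP.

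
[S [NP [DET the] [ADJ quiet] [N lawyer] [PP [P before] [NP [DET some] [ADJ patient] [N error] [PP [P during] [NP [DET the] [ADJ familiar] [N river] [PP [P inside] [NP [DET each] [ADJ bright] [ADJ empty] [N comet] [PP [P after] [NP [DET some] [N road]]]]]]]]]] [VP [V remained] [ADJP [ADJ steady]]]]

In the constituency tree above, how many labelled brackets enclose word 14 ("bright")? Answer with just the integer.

9

Path from the root down to the word: S → NP → PP → NP → PP → NP → PP → NP → ADJ. That is 9 enclosing brackets.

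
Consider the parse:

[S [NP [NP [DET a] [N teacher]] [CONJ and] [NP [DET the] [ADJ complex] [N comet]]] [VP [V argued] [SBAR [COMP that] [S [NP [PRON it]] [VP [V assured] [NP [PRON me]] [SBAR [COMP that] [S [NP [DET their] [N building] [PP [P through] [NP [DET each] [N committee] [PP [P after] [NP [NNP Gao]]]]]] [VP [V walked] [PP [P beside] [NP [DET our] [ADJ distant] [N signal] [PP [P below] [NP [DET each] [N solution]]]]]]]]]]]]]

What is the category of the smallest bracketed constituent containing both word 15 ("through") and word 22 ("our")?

S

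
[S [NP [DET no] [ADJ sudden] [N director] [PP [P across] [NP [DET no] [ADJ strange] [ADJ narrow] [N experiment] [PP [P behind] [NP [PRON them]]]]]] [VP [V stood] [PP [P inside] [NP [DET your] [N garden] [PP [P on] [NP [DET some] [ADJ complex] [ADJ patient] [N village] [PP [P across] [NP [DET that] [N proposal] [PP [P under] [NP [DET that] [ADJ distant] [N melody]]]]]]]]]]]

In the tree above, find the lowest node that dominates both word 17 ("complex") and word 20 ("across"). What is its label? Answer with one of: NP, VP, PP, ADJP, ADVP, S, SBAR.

NP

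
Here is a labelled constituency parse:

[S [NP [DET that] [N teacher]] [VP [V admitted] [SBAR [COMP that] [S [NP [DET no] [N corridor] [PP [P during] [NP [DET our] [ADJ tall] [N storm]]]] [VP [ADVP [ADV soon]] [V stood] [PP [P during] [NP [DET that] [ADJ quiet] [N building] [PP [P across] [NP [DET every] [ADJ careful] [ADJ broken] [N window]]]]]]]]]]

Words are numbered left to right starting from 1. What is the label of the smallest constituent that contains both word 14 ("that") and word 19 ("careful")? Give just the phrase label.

Both words fall inside [NP that quiet building across every careful broken window] (words 14–21), and no smaller constituent contains them both. Label: NP.

NP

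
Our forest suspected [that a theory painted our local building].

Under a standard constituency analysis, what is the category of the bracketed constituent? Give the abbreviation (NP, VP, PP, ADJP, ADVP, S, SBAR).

SBAR

The bracketed span "that a theory painted our local building" is headed by "that", making it a subordinate clause (SBAR).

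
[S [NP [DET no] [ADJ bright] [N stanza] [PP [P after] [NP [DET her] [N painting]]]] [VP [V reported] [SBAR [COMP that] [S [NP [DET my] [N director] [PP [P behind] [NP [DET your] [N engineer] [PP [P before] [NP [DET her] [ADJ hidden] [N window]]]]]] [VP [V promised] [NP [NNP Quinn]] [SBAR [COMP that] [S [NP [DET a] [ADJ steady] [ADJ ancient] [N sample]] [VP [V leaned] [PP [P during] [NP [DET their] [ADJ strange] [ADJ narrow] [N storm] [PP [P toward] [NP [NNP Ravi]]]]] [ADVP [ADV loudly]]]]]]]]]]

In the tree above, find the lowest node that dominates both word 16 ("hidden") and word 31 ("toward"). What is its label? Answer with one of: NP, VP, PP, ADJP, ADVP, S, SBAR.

Word 16 lies under S → VP → SBAR → S → NP → PP → NP → PP → NP → ADJ; word 31 lies under S → VP → SBAR → S → VP → SBAR → S → VP → PP → NP → PP → P. The lowest shared node is the S.

S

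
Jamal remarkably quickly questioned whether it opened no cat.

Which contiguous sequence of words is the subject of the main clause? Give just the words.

Jamal

"Jamal" is the NP that combines with the VP headed by "questioned" to form the main clause — the subject.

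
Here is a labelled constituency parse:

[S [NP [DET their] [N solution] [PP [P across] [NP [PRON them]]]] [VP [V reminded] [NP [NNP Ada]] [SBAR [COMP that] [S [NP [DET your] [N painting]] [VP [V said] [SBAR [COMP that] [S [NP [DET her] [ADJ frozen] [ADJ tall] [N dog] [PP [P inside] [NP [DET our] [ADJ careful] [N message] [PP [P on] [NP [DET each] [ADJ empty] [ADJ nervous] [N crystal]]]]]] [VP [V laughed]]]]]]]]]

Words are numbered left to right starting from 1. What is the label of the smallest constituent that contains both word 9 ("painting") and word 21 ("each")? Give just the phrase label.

The smallest bracket enclosing both words is [S your painting said that her frozen tall dog inside our careful message on each empty nervous crystal laughed], so the label is S.

S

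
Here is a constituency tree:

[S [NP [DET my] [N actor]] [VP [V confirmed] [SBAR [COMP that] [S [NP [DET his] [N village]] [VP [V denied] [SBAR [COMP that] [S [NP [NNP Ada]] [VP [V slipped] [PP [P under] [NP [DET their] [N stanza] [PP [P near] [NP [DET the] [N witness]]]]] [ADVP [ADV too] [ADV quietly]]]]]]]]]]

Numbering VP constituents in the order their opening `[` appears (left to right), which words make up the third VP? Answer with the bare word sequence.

slipped under their stanza near the witness too quietly

Opening `[VP` markers occur at word positions 3, 7, 10; the third of these opens the constituent [VP slipped under their stanza near the witness too quietly].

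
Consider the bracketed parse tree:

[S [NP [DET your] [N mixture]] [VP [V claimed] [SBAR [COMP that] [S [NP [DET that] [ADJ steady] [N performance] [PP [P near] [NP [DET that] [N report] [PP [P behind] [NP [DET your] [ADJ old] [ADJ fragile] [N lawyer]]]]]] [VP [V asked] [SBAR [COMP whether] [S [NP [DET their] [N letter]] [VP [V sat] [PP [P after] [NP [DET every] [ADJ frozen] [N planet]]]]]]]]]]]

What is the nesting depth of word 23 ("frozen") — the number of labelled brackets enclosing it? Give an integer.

Path from the root down to the word: S → VP → SBAR → S → VP → SBAR → S → VP → PP → NP → ADJ. That is 11 enclosing brackets.

11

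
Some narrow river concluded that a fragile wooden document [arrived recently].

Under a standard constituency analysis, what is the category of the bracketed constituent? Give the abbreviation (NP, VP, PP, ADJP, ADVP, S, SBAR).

VP

The span is built around the verb "arrived" — a verb phrase (VP).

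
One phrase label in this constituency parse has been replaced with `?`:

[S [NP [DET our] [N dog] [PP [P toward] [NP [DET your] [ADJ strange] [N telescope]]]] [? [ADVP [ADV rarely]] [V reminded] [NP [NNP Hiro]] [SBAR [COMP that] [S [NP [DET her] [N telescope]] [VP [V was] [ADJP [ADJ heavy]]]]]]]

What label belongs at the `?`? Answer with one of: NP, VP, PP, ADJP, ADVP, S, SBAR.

VP

Looking at what the `?` directly dominates — ADVP, V 'reminded', NP, SBAR — this is a verb phrase (VP).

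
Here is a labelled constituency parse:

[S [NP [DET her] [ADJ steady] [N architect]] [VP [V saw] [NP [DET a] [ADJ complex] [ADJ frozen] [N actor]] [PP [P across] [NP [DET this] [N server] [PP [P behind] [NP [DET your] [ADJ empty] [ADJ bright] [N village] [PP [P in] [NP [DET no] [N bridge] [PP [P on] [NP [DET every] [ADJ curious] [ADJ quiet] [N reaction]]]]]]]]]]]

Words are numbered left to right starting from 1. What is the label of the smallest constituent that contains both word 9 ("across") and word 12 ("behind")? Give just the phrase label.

PP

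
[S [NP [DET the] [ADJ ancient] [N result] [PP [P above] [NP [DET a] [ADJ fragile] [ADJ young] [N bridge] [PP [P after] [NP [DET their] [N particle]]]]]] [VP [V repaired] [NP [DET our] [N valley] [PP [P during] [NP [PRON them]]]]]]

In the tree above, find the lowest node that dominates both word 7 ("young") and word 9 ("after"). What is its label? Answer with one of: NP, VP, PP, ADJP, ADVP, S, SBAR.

Word 7 lies under S → NP → PP → NP → ADJ; word 9 lies under S → NP → PP → NP → PP → P. The lowest shared node is the NP.

NP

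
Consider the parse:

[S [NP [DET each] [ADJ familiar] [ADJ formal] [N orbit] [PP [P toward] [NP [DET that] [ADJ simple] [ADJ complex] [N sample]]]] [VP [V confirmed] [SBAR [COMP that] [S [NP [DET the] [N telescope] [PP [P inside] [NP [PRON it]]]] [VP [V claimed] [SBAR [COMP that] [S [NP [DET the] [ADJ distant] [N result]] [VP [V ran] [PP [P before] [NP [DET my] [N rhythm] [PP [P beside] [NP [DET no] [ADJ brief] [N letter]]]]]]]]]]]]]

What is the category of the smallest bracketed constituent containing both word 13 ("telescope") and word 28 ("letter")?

S

Both words fall inside [S the telescope inside it claimed that the distant result ran before my rhythm beside no brief letter] (words 12–28), and no smaller constituent contains them both. Label: S.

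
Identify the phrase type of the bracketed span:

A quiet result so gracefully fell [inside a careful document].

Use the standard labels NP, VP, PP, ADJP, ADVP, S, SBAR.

The span is built around the preposition "inside" — a prepositional phrase (PP).

PP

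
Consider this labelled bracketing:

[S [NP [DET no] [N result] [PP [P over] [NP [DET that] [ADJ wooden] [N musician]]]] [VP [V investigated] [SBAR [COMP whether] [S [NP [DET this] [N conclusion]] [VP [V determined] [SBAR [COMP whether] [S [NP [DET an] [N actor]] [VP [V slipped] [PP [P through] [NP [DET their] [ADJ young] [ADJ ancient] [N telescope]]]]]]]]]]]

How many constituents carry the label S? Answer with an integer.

The S constituents are: [S no result over that wooden musician investigated whether this conclusion determined whether an actor slipped through their young ancient telescope]; [S this conclusion determined whether an actor slipped through their young ancient telescope]; [S an actor slipped through their young ancient telescope]. Total: 3.

3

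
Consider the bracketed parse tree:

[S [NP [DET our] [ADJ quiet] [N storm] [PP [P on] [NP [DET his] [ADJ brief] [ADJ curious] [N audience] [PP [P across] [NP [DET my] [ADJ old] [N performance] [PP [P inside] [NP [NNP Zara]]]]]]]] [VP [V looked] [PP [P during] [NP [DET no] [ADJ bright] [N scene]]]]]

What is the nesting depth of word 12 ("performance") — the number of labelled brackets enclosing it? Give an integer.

7

Counting open brackets not yet closed at "performance": [S [NP [PP [NP [PP [NP [N = 7.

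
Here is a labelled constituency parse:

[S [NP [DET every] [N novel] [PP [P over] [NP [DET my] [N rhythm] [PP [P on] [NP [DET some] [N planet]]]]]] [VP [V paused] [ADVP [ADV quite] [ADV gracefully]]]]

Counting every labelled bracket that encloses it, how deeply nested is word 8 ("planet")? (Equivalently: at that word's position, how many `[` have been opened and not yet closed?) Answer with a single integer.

Counting open brackets not yet closed at "planet": [S [NP [PP [NP [PP [NP [N = 7.

7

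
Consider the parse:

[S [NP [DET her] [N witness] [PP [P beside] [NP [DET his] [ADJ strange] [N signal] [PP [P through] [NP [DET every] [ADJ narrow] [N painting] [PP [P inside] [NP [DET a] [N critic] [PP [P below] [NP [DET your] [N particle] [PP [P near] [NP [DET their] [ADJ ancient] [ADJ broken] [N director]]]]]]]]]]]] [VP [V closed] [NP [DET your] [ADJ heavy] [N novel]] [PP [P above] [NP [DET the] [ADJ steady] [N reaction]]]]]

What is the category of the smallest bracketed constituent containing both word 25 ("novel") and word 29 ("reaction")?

Word 25 lies under S → VP → NP → N; word 29 lies under S → VP → PP → NP → N. The lowest shared node is the VP.

VP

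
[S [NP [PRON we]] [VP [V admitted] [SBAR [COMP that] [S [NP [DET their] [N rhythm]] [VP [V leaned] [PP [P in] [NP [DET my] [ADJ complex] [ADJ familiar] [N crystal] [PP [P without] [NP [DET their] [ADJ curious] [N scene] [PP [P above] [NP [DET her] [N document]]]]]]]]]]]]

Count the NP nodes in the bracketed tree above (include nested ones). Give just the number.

5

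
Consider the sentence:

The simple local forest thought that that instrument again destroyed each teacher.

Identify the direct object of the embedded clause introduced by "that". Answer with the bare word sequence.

each teacher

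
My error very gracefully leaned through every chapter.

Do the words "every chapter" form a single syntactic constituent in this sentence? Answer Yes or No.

These words form the whole noun phrase headed by "chapter", so yes — one constituent.

Yes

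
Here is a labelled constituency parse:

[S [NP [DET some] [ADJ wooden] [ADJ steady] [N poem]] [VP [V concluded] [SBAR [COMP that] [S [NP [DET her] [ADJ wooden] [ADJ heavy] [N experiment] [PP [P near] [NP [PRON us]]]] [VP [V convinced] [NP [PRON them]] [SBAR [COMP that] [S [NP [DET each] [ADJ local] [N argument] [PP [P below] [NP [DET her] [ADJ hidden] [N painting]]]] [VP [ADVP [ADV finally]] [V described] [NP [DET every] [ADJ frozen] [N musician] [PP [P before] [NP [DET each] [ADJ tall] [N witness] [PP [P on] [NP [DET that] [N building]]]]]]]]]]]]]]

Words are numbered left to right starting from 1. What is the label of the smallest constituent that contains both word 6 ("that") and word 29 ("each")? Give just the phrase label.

SBAR

The smallest bracket enclosing both words is [SBAR that her wooden heavy experiment near us convinced them that each local argument below her hidden painting finally described every frozen musician before each tall witness on that building], so the label is SBAR.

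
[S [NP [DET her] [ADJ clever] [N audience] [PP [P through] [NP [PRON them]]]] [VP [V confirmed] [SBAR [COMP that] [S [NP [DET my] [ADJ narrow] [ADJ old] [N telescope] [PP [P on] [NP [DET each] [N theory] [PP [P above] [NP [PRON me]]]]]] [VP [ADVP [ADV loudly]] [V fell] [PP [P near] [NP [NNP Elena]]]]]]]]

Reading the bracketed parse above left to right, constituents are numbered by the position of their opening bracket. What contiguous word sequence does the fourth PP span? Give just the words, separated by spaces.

Opening `[PP` markers occur at word positions 4, 12, 15, 19; the fourth of these opens the constituent [PP near Elena].

near Elena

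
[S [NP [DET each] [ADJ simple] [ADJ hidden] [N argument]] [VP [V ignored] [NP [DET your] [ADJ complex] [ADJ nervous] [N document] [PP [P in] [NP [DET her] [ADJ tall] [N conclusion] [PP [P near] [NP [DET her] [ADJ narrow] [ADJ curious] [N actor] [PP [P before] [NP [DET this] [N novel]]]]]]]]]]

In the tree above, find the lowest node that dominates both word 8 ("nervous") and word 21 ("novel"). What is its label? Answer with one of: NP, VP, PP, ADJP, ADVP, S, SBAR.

NP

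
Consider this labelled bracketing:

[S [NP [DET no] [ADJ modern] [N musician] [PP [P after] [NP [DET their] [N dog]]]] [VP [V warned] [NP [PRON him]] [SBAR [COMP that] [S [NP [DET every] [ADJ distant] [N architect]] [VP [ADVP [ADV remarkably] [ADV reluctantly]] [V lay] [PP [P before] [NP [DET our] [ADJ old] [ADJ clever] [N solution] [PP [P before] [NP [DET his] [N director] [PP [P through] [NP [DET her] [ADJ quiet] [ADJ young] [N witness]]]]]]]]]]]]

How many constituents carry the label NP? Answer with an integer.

7

Listing each NP by its span: [NP no modern musician after their dog]; [NP their dog]; [NP him]; [NP every distant architect]; [NP our old clever solution before his director through her quiet young witness]; [NP his director through her quiet young witness] … — that makes 7.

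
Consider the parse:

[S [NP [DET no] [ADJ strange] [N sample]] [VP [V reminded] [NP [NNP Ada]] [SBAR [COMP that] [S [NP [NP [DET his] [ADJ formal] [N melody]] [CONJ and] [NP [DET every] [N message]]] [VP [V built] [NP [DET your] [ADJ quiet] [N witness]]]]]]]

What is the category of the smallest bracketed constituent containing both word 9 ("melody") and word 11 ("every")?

NP

The smallest bracket enclosing both words is [NP his formal melody and every message], so the label is NP.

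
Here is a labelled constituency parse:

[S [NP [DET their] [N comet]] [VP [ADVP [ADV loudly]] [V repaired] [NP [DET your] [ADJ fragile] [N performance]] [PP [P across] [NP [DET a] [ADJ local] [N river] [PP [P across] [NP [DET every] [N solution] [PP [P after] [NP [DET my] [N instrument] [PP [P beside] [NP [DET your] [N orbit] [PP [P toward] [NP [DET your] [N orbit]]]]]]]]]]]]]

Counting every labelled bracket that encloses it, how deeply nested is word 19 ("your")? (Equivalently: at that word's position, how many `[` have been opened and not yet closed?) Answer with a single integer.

11

Path from the root down to the word: S → VP → PP → NP → PP → NP → PP → NP → PP → NP → DET. That is 11 enclosing brackets.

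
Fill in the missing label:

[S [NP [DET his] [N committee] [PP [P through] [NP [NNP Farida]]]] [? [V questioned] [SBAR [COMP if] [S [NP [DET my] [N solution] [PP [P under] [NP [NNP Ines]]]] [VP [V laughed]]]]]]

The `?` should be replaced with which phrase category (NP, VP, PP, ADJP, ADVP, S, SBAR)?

A constituent whose immediate children are V 'questioned', SBAR is a verb phrase: VP.

VP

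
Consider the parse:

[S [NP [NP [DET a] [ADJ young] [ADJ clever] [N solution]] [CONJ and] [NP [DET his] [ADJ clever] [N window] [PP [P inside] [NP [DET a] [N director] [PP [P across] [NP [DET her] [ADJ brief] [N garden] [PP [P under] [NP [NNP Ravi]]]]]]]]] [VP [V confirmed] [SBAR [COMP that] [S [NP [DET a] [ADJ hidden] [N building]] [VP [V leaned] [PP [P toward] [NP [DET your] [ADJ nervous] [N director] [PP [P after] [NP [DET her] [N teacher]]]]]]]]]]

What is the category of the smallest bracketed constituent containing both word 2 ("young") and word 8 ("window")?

Both words fall inside [NP a young clever solution and his clever window inside a director across her brief garden under Ravi] (words 1–17), and no smaller constituent contains them both. Label: NP.

NP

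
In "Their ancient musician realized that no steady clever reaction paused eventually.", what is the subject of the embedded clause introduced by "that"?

no steady clever reaction

"no steady clever reaction" is the NP that combines with the VP headed by "paused" to form the embedded clause introduced by "that" — the subject.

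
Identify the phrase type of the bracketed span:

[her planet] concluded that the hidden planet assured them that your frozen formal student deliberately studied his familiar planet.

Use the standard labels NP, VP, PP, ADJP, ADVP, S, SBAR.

The bracketed span "her planet" is headed by "planet", making it a noun phrase (NP).

NP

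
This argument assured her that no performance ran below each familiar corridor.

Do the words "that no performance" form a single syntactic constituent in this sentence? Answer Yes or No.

The sequence begins inside the complementizer "that" and ends inside the clause "no performance ran below each familiar corridor"; it crosses a phrase boundary, so no single node in the tree spans exactly those words.

No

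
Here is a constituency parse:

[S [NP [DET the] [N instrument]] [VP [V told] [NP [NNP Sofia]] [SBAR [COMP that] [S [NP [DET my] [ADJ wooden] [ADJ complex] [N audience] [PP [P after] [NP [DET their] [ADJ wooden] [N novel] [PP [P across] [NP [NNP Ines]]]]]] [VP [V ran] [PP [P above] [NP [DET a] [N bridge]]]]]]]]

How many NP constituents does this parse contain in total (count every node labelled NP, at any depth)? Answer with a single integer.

6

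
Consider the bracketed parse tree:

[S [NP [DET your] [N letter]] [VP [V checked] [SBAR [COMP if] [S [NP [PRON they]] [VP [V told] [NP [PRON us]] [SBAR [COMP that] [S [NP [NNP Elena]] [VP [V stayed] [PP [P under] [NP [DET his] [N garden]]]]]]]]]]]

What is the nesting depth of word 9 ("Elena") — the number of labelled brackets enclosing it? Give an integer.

Path from the root down to the word: S → VP → SBAR → S → VP → SBAR → S → NP → NNP. That is 9 enclosing brackets.

9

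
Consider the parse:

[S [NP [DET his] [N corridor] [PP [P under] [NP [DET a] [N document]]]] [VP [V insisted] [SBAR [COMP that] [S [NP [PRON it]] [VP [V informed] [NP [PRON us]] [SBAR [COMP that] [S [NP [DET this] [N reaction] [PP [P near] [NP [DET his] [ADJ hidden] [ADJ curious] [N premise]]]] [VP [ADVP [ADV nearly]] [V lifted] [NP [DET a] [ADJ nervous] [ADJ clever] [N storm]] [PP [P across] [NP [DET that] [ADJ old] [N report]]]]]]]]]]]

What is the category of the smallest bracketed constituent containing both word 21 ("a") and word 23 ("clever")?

The smallest bracket enclosing both words is [NP a nervous clever storm], so the label is NP.

NP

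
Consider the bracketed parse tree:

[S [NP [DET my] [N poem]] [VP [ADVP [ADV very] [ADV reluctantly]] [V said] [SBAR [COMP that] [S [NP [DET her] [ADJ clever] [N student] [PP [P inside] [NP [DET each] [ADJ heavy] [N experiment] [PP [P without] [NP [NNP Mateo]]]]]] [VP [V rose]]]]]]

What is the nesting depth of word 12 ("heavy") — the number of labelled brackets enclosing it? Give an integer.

8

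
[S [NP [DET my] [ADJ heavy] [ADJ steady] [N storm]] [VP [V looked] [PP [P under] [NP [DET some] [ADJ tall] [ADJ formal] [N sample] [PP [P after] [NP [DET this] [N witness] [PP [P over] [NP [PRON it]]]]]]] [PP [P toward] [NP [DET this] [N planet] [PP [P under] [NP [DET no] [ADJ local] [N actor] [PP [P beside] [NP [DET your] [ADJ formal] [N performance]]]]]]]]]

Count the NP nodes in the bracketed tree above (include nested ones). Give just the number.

7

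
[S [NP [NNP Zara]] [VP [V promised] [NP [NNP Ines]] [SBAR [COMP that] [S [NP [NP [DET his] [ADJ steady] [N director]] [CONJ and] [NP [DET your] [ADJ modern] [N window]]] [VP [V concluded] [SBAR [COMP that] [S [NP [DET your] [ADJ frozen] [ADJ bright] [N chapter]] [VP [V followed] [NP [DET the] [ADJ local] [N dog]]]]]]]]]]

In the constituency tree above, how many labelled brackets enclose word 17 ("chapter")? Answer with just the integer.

Counting open brackets not yet closed at "chapter": [S [VP [SBAR [S [VP [SBAR [S [NP [N = 9.

9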